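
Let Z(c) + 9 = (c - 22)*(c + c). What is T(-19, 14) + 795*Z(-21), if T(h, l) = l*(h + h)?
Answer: 1428083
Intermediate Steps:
T(h, l) = 2*h*l (T(h, l) = l*(2*h) = 2*h*l)
Z(c) = -9 + 2*c*(-22 + c) (Z(c) = -9 + (c - 22)*(c + c) = -9 + (-22 + c)*(2*c) = -9 + 2*c*(-22 + c))
T(-19, 14) + 795*Z(-21) = 2*(-19)*14 + 795*(-9 - 44*(-21) + 2*(-21)²) = -532 + 795*(-9 + 924 + 2*441) = -532 + 795*(-9 + 924 + 882) = -532 + 795*1797 = -532 + 1428615 = 1428083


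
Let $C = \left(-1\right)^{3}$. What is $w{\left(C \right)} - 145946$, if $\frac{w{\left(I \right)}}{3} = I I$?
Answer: $-145943$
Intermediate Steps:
$C = -1$
$w{\left(I \right)} = 3 I^{2}$ ($w{\left(I \right)} = 3 I I = 3 I^{2}$)
$w{\left(C \right)} - 145946 = 3 \left(-1\right)^{2} - 145946 = 3 \cdot 1 - 145946 = 3 - 145946 = -145943$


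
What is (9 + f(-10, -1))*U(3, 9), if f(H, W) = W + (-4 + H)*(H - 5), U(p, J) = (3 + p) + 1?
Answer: 1526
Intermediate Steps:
U(p, J) = 4 + p
f(H, W) = W + (-5 + H)*(-4 + H) (f(H, W) = W + (-4 + H)*(-5 + H) = W + (-5 + H)*(-4 + H))
(9 + f(-10, -1))*U(3, 9) = (9 + (20 - 1 + (-10)² - 9*(-10)))*(4 + 3) = (9 + (20 - 1 + 100 + 90))*7 = (9 + 209)*7 = 218*7 = 1526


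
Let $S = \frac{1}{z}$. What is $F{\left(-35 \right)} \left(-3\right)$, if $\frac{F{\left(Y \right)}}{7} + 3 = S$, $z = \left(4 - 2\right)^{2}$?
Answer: $\frac{231}{4} \approx 57.75$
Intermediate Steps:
$z = 4$ ($z = 2^{2} = 4$)
$S = \frac{1}{4} \approx 0.25$
$F{\left(Y \right)} = - \frac{77}{4}$ ($F{\left(Y \right)} = -21 + 7 \cdot \frac{1}{4} = -21 + \frac{7}{4} = - \frac{77}{4}$)
$F{\left(-35 \right)} \left(-3\right) = \left(- \frac{77}{4}\right) \left(-3\right) = \frac{231}{4}$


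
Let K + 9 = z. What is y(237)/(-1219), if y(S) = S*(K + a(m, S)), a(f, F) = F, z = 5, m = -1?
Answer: -55221/1219 ≈ -45.300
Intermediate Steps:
K = -4 (K = -9 + 5 = -4)
y(S) = S*(-4 + S)
y(237)/(-1219) = (237*(-4 + 237))/(-1219) = (237*233)*(-1/1219) = 55221*(-1/1219) = -55221/1219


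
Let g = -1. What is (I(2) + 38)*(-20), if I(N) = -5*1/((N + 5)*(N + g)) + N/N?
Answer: -5360/7 ≈ -765.71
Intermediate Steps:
I(N) = 1 - 5/((-1 + N)*(5 + N)) (I(N) = -5*1/((N - 1)*(N + 5)) + N/N = -5*1/((-1 + N)*(5 + N)) + 1 = -5/((-1 + N)*(5 + N)) + 1 = 1 - 5/((-1 + N)*(5 + N)))
(I(2) + 38)*(-20) = ((-10 + 2² + 4*2)/(-5 + 2² + 4*2) + 38)*(-20) = ((-10 + 4 + 8)/(-5 + 4 + 8) + 38)*(-20) = (2/7 + 38)*(-20) = (268/7)*(-20) = -5360/7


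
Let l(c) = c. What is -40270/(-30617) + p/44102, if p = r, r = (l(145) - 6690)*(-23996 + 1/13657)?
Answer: 9384881213403585/2634378592234 ≈ 3562.5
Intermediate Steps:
r = 306412001885/1951 (r = (145 - 6690)*(-23996 + 1/13657) = -6545*(-23996 + 1/13657) = -6545*(-327713371/13657) = 306412001885/1951 ≈ 1.5705e+8)
p = 306412001885/1951 ≈ 1.5705e+8
-40270/(-30617) + p/44102 = -40270/(-30617) + (306412001885/1951)/44102 = -40270*(-1/30617) + (306412001885/1951)*(1/44102) = 40270/30617 + 306412001885/86043002 = 9384881213403585/2634378592234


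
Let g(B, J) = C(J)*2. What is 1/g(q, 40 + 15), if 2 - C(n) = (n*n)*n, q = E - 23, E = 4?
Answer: -1/332746 ≈ -3.0053e-6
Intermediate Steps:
q = -19 (q = 4 - 23 = -19)
C(n) = 2 - n**3 (C(n) = 2 - n*n*n = 2 - n**2*n = 2 - n**3)
g(B, J) = 4 - 2*J**3 (g(B, J) = (2 - J**3)*2 = 4 - 2*J**3)
1/g(q, 40 + 15) = 1/(4 - 2*(40 + 15)**3) = 1/(4 - 2*55**3) = 1/(4 - 2*166375) = 1/(4 - 332750) = 1/(-332746) = -1/332746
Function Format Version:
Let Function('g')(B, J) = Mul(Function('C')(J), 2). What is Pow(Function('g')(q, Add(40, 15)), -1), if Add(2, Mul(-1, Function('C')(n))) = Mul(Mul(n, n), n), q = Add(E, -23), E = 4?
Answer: Rational(-1, 332746) ≈ -3.0053e-6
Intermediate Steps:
q = -19 (q = Add(4, -23) = -19)
Function('C')(n) = Add(2, Mul(-1, Pow(n, 3))) (Function('C')(n) = Add(2, Mul(-1, Mul(Mul(n, n), n))) = Add(2, Mul(-1, Mul(Pow(n, 2), n))) = Add(2, Mul(-1, Pow(n, 3))))
Function('g')(B, J) = Add(4, Mul(-2, Pow(J, 3))) (Function('g')(B, J) = Mul(Add(2, Mul(-1, Pow(J, 3))), 2) = Add(4, Mul(-2, Pow(J, 3))))
Pow(Function('g')(q, Add(40, 15)), -1) = Pow(Add(4, Mul(-2, Pow(Add(40, 15), 3))), -1) = Pow(Add(4, Mul(-2, Pow(55, 3))), -1) = Pow(Add(4, Mul(-2, 166375)), -1) = Pow(Add(4, -332750), -1) = Pow(-332746, -1) = Rational(-1, 332746)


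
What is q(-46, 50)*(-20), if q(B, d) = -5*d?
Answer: 5000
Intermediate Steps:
q(-46, 50)*(-20) = -5*50*(-20) = -250*(-20) = 5000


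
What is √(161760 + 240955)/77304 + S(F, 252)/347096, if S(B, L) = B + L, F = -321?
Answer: -69/347096 + √402715/77304 ≈ 0.0080103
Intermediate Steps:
√(161760 + 240955)/77304 + S(F, 252)/347096 = √(161760 + 240955)/77304 + (-321 + 252)/347096 = √402715*(1/77304) - 69*1/347096 = √402715/77304 - 69/347096 = -69/347096 + √402715/77304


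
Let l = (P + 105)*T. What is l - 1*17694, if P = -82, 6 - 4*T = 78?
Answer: -18108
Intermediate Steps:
T = -18 (T = 3/2 - ¼*78 = 3/2 - 39/2 = -18)
l = -414 (l = (-82 + 105)*(-18) = 23*(-18) = -414)
l - 1*17694 = -414 - 1*17694 = -414 - 17694 = -18108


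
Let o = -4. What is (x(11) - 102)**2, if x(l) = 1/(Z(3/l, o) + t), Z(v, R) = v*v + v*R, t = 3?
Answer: 593360881/57600 ≈ 10301.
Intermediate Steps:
Z(v, R) = v**2 + R*v
x(l) = 1/(3 + 3*(-4 + 3/l)/l) (x(l) = 1/((3/l)*(-4 + 3/l) + 3) = 1/(3*(-4 + 3/l)/l + 3) = 1/(3 + 3*(-4 + 3/l)/l))
(x(11) - 102)**2 = ((1/3)*11**2/(3 + 11**2 - 4*11) - 102)**2 = ((1/3)*121/(3 + 121 - 44) - 102)**2 = ((1/3)*121/80 - 102)**2 = ((1/3)*121*(1/80) - 102)**2 = (121/240 - 102)**2 = (-24359/240)**2 = 593360881/57600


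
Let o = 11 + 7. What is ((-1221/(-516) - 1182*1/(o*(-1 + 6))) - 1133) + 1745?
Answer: 1551181/2580 ≈ 601.23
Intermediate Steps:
o = 18
((-1221/(-516) - 1182*1/(o*(-1 + 6))) - 1133) + 1745 = ((-1221/(-516) - 1182*1/(18*(-1 + 6))) - 1133) + 1745 = ((-1221*(-1/516) - 1182/(5*18)) - 1133) + 1745 = ((407/172 - 1182/90) - 1133) + 1745 = ((407/172 - 1182*1/90) - 1133) + 1745 = ((407/172 - 197/15) - 1133) + 1745 = (-27779/2580 - 1133) + 1745 = -2950919/2580 + 1745 = 1551181/2580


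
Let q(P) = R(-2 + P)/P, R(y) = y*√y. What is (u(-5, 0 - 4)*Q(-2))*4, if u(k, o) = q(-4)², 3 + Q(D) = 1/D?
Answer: 189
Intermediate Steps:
R(y) = y^(3/2)
Q(D) = -3 + 1/D
q(P) = (-2 + P)^(3/2)/P
u(k, o) = -27/2 (u(k, o) = ((-2 - 4)^(3/2)/(-4))² = (-(-3)*I*√6/2)² = (3*I*√6/2)² = -27/2)
(u(-5, 0 - 4)*Q(-2))*4 = -27*(-3 + 1/(-2))/2*4 = -27*(-3 - ½)/2*4 = -27/2*(-7/2)*4 = (189/4)*4 = 189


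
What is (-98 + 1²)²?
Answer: 9409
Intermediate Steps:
(-98 + 1²)² = (-98 + 1)² = (-97)² = 9409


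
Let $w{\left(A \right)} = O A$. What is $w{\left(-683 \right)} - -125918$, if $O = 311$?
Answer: $-86495$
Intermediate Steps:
$w{\left(A \right)} = 311 A$
$w{\left(-683 \right)} - -125918 = 311 \left(-683\right) - -125918 = -212413 + 125918 = -86495$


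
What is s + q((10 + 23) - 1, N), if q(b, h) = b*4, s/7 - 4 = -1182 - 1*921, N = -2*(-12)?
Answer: -14565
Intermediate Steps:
N = 24
s = -14693 (s = 28 + 7*(-1182 - 1*921) = 28 + 7*(-1182 - 921) = 28 + 7*(-2103) = 28 - 14721 = -14693)
q(b, h) = 4*b
s + q((10 + 23) - 1, N) = -14693 + 4*((10 + 23) - 1) = -14693 + 4*(33 - 1) = -14693 + 4*32 = -14693 + 128 = -14565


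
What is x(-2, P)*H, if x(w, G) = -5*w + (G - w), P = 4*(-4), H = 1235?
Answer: -4940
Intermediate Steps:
P = -16
x(w, G) = G - 6*w
x(-2, P)*H = (-16 - 6*(-2))*1235 = (-16 + 12)*1235 = -4*1235 = -4940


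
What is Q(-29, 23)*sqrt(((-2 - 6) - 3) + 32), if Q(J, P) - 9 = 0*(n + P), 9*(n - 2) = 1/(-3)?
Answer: 9*sqrt(21) ≈ 41.243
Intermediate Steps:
n = 53/27 (n = 2 + (1/9)/(-3) = 2 + (1/9)*(-1/3) = 2 - 1/27 = 53/27 ≈ 1.9630)
Q(J, P) = 9 (Q(J, P) = 9 + 0*(53/27 + P) = 9 + 0 = 9)
Q(-29, 23)*sqrt(((-2 - 6) - 3) + 32) = 9*sqrt(((-2 - 6) - 3) + 32) = 9*sqrt((-8 - 3) + 32) = 9*sqrt(-11 + 32) = 9*sqrt(21)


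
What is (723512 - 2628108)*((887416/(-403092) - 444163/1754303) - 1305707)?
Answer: 439641023726593623302024/176786376219 ≈ 2.4868e+12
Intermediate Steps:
(723512 - 2628108)*((887416/(-403092) - 444163/1754303) - 1305707) = -1904596*((887416*(-1/403092) - 444163*1/1754303) - 1305707) = -1904596*((-221854/100773 - 444163/1754303) - 1305707) = -1904596*(-433958775761/176786376219 - 1305707) = -1904596*(-230831642892557594/176786376219) = 439641023726593623302024/176786376219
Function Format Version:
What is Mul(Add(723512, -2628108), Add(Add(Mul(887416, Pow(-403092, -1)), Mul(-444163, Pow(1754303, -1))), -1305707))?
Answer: Rational(439641023726593623302024, 176786376219) ≈ 2.4868e+12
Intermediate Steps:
Mul(Add(723512, -2628108), Add(Add(Mul(887416, Pow(-403092, -1)), Mul(-444163, Pow(1754303, -1))), -1305707)) = Mul(-1904596, Add(Add(Mul(887416, Rational(-1, 403092)), Mul(-444163, Rational(1, 1754303))), -1305707)) = Mul(-1904596, Add(Add(Rational(-221854, 100773), Rational(-444163, 1754303)), -1305707)) = Mul(-1904596, Add(Rational(-433958775761, 176786376219), -1305707)) = Mul(-1904596, Rational(-230831642892557594, 176786376219)) = Rational(439641023726593623302024, 176786376219)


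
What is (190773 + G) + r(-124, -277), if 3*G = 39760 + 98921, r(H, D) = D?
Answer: 236723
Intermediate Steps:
G = 46227 (G = (39760 + 98921)/3 = (1/3)*138681 = 46227)
(190773 + G) + r(-124, -277) = (190773 + 46227) - 277 = 237000 - 277 = 236723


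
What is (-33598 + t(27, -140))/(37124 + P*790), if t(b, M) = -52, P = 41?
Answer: -16825/34757 ≈ -0.48408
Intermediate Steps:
(-33598 + t(27, -140))/(37124 + P*790) = (-33598 - 52)/(37124 + 41*790) = -33650/(37124 + 32390) = -33650/69514 = -33650*1/69514 = -16825/34757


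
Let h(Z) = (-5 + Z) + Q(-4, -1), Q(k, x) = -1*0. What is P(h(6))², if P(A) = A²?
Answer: 1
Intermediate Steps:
Q(k, x) = 0
h(Z) = -5 + Z (h(Z) = (-5 + Z) + 0 = -5 + Z)
P(h(6))² = ((-5 + 6)²)² = (1²)² = 1² = 1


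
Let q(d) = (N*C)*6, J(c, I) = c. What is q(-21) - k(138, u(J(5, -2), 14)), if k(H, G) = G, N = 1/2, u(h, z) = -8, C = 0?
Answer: 8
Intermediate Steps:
N = ½ (N = 1*(½) = ½ ≈ 0.50000)
q(d) = 0 (q(d) = ((½)*0)*6 = 0*6 = 0)
q(-21) - k(138, u(J(5, -2), 14)) = 0 - 1*(-8) = 0 + 8 = 8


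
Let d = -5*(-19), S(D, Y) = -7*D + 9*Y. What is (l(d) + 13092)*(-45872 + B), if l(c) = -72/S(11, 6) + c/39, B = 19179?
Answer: -313603164281/897 ≈ -3.4961e+8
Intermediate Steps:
d = 95
l(c) = 72/23 + c/39 (l(c) = -72/(-7*11 + 9*6) + c/39 = -72/(-77 + 54) + c*(1/39) = -72/(-23) + c/39 = -72*(-1/23) + c/39 = 72/23 + c/39)
(l(d) + 13092)*(-45872 + B) = ((72/23 + (1/39)*95) + 13092)*(-45872 + 19179) = ((72/23 + 95/39) + 13092)*(-26693) = (4993/897 + 13092)*(-26693) = (11748517/897)*(-26693) = -313603164281/897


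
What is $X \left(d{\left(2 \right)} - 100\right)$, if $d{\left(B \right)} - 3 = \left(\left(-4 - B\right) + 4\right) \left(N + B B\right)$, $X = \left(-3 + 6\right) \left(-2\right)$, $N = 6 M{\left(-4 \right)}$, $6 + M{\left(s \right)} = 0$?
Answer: $198$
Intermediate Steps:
$M{\left(s \right)} = -6$ ($M{\left(s \right)} = -6 + 0 = -6$)
$N = -36$ ($N = 6 \left(-6\right) = -36$)
$X = -6$ ($X = 3 \left(-2\right) = -6$)
$d{\left(B \right)} = 3 - B \left(-36 + B^{2}\right)$ ($d{\left(B \right)} = 3 + \left(\left(-4 - B\right) + 4\right) \left(-36 + B B\right) = 3 + - B \left(-36 + B^{2}\right) = 3 - B \left(-36 + B^{2}\right)$)
$X \left(d{\left(2 \right)} - 100\right) = - 6 \left(\left(3 - 2^{3} + 36 \cdot 2\right) - 100\right) = - 6 \left(\left(3 - 8 + 72\right) - 100\right) = - 6 \left(67 - 100\right) = \left(-6\right) \left(-33\right) = 198$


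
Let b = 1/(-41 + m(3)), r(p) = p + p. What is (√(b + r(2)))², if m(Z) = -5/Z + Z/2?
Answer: 982/247 ≈ 3.9757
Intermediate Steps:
r(p) = 2*p
m(Z) = Z/2 - 5/Z (m(Z) = -5/Z + Z*(½) = -5/Z + Z/2 = Z/2 - 5/Z)
b = -6/247 (b = 1/(-41 + ((½)*3 - 5/3)) = 1/(-41 + (3/2 - 5*⅓)) = 1/(-41 + (3/2 - 5/3)) = 1/(-41 - ⅙) = 1/(-247/6) = -6/247 ≈ -0.024291)
(√(b + r(2)))² = (√(-6/247 + 2*2))² = (√(-6/247 + 4))² = (√(982/247))² = (√242554/247)² = 982/247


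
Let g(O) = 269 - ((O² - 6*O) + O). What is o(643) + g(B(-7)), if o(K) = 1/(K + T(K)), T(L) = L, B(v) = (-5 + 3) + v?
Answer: 183899/1286 ≈ 143.00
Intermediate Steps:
B(v) = -2 + v
g(O) = 269 - O² + 5*O (g(O) = 269 - (O² - 5*O) = 269 + (-O² + 5*O) = 269 - O² + 5*O)
o(K) = 1/(2*K) (o(K) = 1/(K + K) = 1/(2*K))
o(643) + g(B(-7)) = (½)/643 + (269 - (-2 - 7)² + 5*(-2 - 7)) = (½)*(1/643) + (269 - 1*(-9)² + 5*(-9)) = 1/1286 + (269 - 1*81 - 45) = 1/1286 + (269 - 81 - 45) = 1/1286 + 143 = 183899/1286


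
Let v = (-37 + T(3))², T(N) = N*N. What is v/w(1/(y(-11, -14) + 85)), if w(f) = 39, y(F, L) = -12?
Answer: 784/39 ≈ 20.103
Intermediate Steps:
T(N) = N²
v = 784 (v = (-37 + 3²)² = (-37 + 9)² = (-28)² = 784)
v/w(1/(y(-11, -14) + 85)) = 784/39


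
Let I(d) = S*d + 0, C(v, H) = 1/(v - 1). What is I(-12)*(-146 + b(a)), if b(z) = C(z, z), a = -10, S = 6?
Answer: 115704/11 ≈ 10519.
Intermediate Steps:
C(v, H) = 1/(-1 + v)
I(d) = 6*d (I(d) = 6*d + 0 = 6*d)
b(z) = 1/(-1 + z)
I(-12)*(-146 + b(a)) = (6*(-12))*(-146 + 1/(-1 - 10)) = -72*(-146 + 1/(-11)) = -72*(-146 - 1/11) = -72*(-1607/11) = 115704/11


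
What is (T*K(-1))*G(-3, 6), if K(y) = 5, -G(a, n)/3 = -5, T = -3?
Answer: -225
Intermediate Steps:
G(a, n) = 15 (G(a, n) = -3*(-5) = 15)
(T*K(-1))*G(-3, 6) = -3*5*15 = -15*15 = -225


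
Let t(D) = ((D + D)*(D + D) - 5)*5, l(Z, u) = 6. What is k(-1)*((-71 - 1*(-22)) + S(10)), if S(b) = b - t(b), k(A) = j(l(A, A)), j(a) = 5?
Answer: -10070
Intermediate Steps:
t(D) = -25 + 20*D² (t(D) = ((2*D)*(2*D) - 5)*5 = (4*D² - 5)*5 = (-5 + 4*D²)*5 = -25 + 20*D²)
k(A) = 5
S(b) = 25 + b - 20*b² (S(b) = b - (-25 + 20*b²) = b + (25 - 20*b²) = 25 + b - 20*b²)
k(-1)*((-71 - 1*(-22)) + S(10)) = 5*((-71 - 1*(-22)) + (25 + 10 - 20*10²)) = 5*((-71 + 22) + (25 + 10 - 20*100)) = 5*(-49 + (25 + 10 - 2000)) = 5*(-49 - 1965) = 5*(-2014) = -10070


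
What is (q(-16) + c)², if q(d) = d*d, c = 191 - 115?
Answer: 110224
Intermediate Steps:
c = 76
q(d) = d²
(q(-16) + c)² = ((-16)² + 76)² = (256 + 76)² = 332² = 110224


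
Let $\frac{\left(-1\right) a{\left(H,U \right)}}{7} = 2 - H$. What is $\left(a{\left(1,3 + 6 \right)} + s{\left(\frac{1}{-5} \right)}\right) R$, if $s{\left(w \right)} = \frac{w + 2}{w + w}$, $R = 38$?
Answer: $-437$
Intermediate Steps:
$s{\left(w \right)} = \frac{2 + w}{2 w}$
$a{\left(H,U \right)} = -14 + 7 H$ ($a{\left(H,U \right)} = - 7 \left(2 - H\right) = -14 + 7 H$)
$\left(a{\left(1,3 + 6 \right)} + s{\left(\frac{1}{-5} \right)}\right) R = \left(\left(-14 + 7 \cdot 1\right) + \frac{2 + \frac{1}{-5}}{2 \frac{1}{-5}}\right) 38 = \left(\left(-14 + 7\right) + \frac{2 - \frac{1}{5}}{2 \left(- \frac{1}{5}\right)}\right) 38 = \left(-7 + \frac{1}{2} \left(-5\right) \frac{9}{5}\right) 38 = \left(-7 - \frac{9}{2}\right) 38 = \left(- \frac{23}{2}\right) 38 = -437$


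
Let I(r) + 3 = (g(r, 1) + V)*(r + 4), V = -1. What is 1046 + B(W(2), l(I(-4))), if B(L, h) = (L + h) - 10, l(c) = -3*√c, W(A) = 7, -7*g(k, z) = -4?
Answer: 1043 - 3*I*√3 ≈ 1043.0 - 5.1962*I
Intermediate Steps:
g(k, z) = 4/7 (g(k, z) = -⅐*(-4) = 4/7)
I(r) = -33/7 - 3*r/7 (I(r) = -3 + (4/7 - 1)*(r + 4) = -3 - 3*(4 + r)/7 = -3 + (-12/7 - 3*r/7) = -33/7 - 3*r/7)
B(L, h) = -10 + L + h
1046 + B(W(2), l(I(-4))) = 1046 + (-10 + 7 - 3*√(-33/7 - 3/7*(-4))) = 1046 + (-10 + 7 - 3*√(-33/7 + 12/7)) = 1046 + (-10 + 7 - 3*I*√3) = 1046 + (-3 - 3*I*√3) = 1043 - 3*I*√3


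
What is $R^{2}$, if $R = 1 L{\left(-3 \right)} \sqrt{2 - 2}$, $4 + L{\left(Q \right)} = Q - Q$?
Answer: $0$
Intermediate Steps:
$L{\left(Q \right)} = -4$ ($L{\left(Q \right)} = -4 + \left(Q - Q\right) = -4 + 0 = -4$)
$R = 0$ ($R = 1 \left(-4\right) \sqrt{2 - 2} = - 4 \sqrt{0} = \left(-4\right) 0 = 0$)
$R^{2} = 0^{2} = 0$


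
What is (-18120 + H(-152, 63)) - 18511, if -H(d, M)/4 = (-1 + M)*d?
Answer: 1065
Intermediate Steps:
H(d, M) = -4*d*(-1 + M) (H(d, M) = -4*(-1 + M)*d = -4*d*(-1 + M))
(-18120 + H(-152, 63)) - 18511 = (-18120 + 4*(-152)*(1 - 1*63)) - 18511 = (-18120 + 4*(-152)*(1 - 63)) - 18511 = (-18120 + 4*(-152)*(-62)) - 18511 = (-18120 + 37696) - 18511 = 19576 - 18511 = 1065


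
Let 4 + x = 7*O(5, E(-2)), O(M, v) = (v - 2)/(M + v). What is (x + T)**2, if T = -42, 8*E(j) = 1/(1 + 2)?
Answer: 34751025/14641 ≈ 2373.5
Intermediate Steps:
E(j) = 1/24 (E(j) = 1/(8*(1 + 2)) = (1/8)/3 = (1/8)*(1/3) = 1/24)
O(M, v) = (-2 + v)/(M + v)
x = -813/121 (x = -4 + 7*((-2 + 1/24)/(5 + 1/24)) = -4 + 7*(-47/24/(121/24)) = -4 + 7*((24/121)*(-47/24)) = -4 + 7*(-47/121) = -4 - 329/121 = -813/121 ≈ -6.7190)
(x + T)**2 = (-813/121 - 42)**2 = (-5895/121)**2 = 34751025/14641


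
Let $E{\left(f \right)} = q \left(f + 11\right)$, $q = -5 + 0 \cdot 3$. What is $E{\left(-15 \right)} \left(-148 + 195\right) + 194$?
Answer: $1134$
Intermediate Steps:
$q = -5$ ($q = -5 + 0 = -5$)
$E{\left(f \right)} = -55 - 5 f$ ($E{\left(f \right)} = - 5 \left(f + 11\right) = - 5 \left(11 + f\right) = -55 - 5 f$)
$E{\left(-15 \right)} \left(-148 + 195\right) + 194 = \left(-55 - -75\right) \left(-148 + 195\right) + 194 = \left(-55 + 75\right) 47 + 194 = 20 \cdot 47 + 194 = 940 + 194 = 1134$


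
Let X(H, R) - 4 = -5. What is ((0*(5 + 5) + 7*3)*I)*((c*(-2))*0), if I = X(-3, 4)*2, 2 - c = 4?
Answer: 0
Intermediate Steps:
c = -2 (c = 2 - 1*4 = 2 - 4 = -2)
X(H, R) = -1 (X(H, R) = 4 - 5 = -1)
I = -2 (I = -1*2 = -2)
((0*(5 + 5) + 7*3)*I)*((c*(-2))*0) = ((0*(5 + 5) + 7*3)*(-2))*(-2*(-2)*0) = ((0*10 + 21)*(-2))*(4*0) = ((0 + 21)*(-2))*0 = (21*(-2))*0 = -42*0 = 0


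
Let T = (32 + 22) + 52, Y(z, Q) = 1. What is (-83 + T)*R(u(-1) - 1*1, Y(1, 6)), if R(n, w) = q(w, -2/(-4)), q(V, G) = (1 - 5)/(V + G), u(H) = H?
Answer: -184/3 ≈ -61.333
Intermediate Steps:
T = 106 (T = 54 + 52 = 106)
q(V, G) = -4/(G + V)
R(n, w) = -4/(½ + w) (R(n, w) = -4/(-2/(-4) + w) = -4/(-2*(-¼) + w) = -4/(½ + w))
(-83 + T)*R(u(-1) - 1*1, Y(1, 6)) = (-83 + 106)*(-8/(1 + 2*1)) = 23*(-8/(1 + 2)) = 23*(-8/3) = -184/3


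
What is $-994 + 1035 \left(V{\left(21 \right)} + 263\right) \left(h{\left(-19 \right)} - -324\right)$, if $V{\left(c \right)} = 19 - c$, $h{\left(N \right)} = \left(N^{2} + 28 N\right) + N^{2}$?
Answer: $138848396$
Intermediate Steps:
$h{\left(N \right)} = 2 N^{2} + 28 N$
$-994 + 1035 \left(V{\left(21 \right)} + 263\right) \left(h{\left(-19 \right)} - -324\right) = -994 + 1035 \left(\left(19 - 21\right) + 263\right) \left(2 \left(-19\right) \left(14 - 19\right) - -324\right) = -994 + 1035 \left(\left(19 - 21\right) + 263\right) \left(2 \left(-19\right) \left(-5\right) + 324\right) = -994 + 1035 \left(-2 + 263\right) \left(190 + 324\right) = -994 + 1035 \cdot 261 \cdot 514 = -994 + 1035 \cdot 134154 = -994 + 138849390 = 138848396$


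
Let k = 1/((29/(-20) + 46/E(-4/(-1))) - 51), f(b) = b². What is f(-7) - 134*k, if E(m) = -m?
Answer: 65351/1279 ≈ 51.095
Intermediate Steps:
k = -20/1279 (k = 1/((29/(-20) + 46/((-(-4)/(-1)))) - 51) = 1/((29*(-1/20) + 46/((-(-4)*(-1)))) - 51) = 1/((-29/20 + 46/((-1*4))) - 51) = 1/((-29/20 + 46/(-4)) - 51) = 1/((-29/20 + 46*(-¼)) - 51) = 1/((-29/20 - 23/2) - 51) = 1/(-259/20 - 51) = 1/(-1279/20) = -20/1279 ≈ -0.015637)
f(-7) - 134*k = (-7)² - 134*(-20/1279) = 49 + 2680/1279 = 65351/1279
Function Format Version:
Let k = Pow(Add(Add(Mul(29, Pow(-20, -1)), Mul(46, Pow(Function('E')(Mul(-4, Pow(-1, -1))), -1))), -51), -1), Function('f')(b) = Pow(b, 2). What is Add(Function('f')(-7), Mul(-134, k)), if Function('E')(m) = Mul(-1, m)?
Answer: Rational(65351, 1279) ≈ 51.095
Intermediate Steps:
k = Rational(-20, 1279) (k = Pow(Add(Add(Mul(29, Pow(-20, -1)), Mul(46, Pow(Mul(-1, Mul(-4, Pow(-1, -1))), -1))), -51), -1) = Pow(Add(Add(Mul(29, Rational(-1, 20)), Mul(46, Pow(Mul(-1, Mul(-4, -1)), -1))), -51), -1) = Pow(Add(Add(Rational(-29, 20), Mul(46, Pow(Mul(-1, 4), -1))), -51), -1) = Pow(Add(Add(Rational(-29, 20), Mul(46, Pow(-4, -1))), -51), -1) = Pow(Add(Add(Rational(-29, 20), Mul(46, Rational(-1, 4))), -51), -1) = Pow(Add(Add(Rational(-29, 20), Rational(-23, 2)), -51), -1) = Pow(Add(Rational(-259, 20), -51), -1) = Pow(Rational(-1279, 20), -1) = Rational(-20, 1279) ≈ -0.015637)
Add(Function('f')(-7), Mul(-134, k)) = Add(Pow(-7, 2), Mul(-134, Rational(-20, 1279))) = Add(49, Rational(2680, 1279)) = Rational(65351, 1279)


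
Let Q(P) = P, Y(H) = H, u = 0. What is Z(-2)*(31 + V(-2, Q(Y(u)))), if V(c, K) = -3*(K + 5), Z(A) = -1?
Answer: -16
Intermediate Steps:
V(c, K) = -15 - 3*K (V(c, K) = -3*(5 + K) = -15 - 3*K)
Z(-2)*(31 + V(-2, Q(Y(u)))) = -(31 + (-15 - 3*0)) = -(31 + (-15 + 0)) = -(31 - 15) = -1*16 = -16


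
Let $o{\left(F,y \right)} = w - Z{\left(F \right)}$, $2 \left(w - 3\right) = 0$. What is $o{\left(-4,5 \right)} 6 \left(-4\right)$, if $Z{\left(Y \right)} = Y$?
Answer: $-168$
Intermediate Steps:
$w = 3$ ($w = 3 + \frac{1}{2} \cdot 0 = 3 + 0 = 3$)
$o{\left(F,y \right)} = 3 - F$
$o{\left(-4,5 \right)} 6 \left(-4\right) = \left(3 - -4\right) 6 \left(-4\right) = \left(3 + 4\right) 6 \left(-4\right) = 7 \cdot 6 \left(-4\right) = 42 \left(-4\right) = -168$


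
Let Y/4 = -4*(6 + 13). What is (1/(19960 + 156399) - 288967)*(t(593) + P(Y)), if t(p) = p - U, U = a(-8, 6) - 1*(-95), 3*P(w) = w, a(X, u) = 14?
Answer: -19501432320832/176359 ≈ -1.1058e+8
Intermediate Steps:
Y = -304 (Y = 4*(-4*(6 + 13)) = 4*(-4*19) = 4*(-76) = -304)
P(w) = w/3
U = 109 (U = 14 - 1*(-95) = 14 + 95 = 109)
t(p) = -109 + p (t(p) = p - 1*109 = p - 109 = -109 + p)
(1/(19960 + 156399) - 288967)*(t(593) + P(Y)) = (1/(19960 + 156399) - 288967)*((-109 + 593) + (⅓)*(-304)) = (1/176359 - 288967)*(484 - 304/3) = (1/176359 - 288967)*(1148/3) = -50961931152/176359*1148/3 = -19501432320832/176359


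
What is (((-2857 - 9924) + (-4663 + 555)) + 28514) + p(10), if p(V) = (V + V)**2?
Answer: 12025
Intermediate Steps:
p(V) = 4*V**2 (p(V) = (2*V)**2 = 4*V**2)
(((-2857 - 9924) + (-4663 + 555)) + 28514) + p(10) = (((-2857 - 9924) + (-4663 + 555)) + 28514) + 4*10**2 = ((-12781 - 4108) + 28514) + 4*100 = (-16889 + 28514) + 400 = 11625 + 400 = 12025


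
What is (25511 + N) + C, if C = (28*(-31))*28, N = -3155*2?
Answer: -5103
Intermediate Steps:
N = -6310
C = -24304 (C = -868*28 = -24304)
(25511 + N) + C = (25511 - 6310) - 24304 = 19201 - 24304 = -5103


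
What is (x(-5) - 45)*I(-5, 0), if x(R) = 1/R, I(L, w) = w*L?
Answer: 0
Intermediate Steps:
I(L, w) = L*w
x(R) = 1/R
(x(-5) - 45)*I(-5, 0) = (1/(-5) - 45)*(-5*0) = (-1/5 - 45)*0 = -226/5*0 = 0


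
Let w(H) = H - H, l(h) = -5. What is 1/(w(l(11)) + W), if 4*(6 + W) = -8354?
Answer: -2/4189 ≈ -0.00047744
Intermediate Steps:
W = -4189/2 (W = -6 + (¼)*(-8354) = -6 - 4177/2 = -4189/2 ≈ -2094.5)
w(H) = 0
1/(w(l(11)) + W) = 1/(0 - 4189/2) = 1/(-4189/2) = -2/4189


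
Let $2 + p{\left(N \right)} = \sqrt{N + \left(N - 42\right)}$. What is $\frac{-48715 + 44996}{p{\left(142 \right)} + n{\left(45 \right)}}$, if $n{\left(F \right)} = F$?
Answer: $- \frac{159917}{1607} + \frac{40909 \sqrt{2}}{1607} \approx -63.511$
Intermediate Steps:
$p{\left(N \right)} = -2 + \sqrt{-42 + 2 N}$ ($p{\left(N \right)} = -2 + \sqrt{N + \left(N - 42\right)} = -2 + \sqrt{N + \left(-42 + N\right)} = -2 + \sqrt{-42 + 2 N}$)
$\frac{-48715 + 44996}{p{\left(142 \right)} + n{\left(45 \right)}} = \frac{-48715 + 44996}{\left(-2 + \sqrt{-42 + 2 \cdot 142}\right) + 45} = - \frac{3719}{\left(-2 + \sqrt{-42 + 284}\right) + 45} = - \frac{3719}{\left(-2 + \sqrt{242}\right) + 45} = - \frac{3719}{\left(-2 + 11 \sqrt{2}\right) + 45} = - \frac{3719}{43 + 11 \sqrt{2}}$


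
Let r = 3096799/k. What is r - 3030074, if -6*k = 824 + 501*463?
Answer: -705380417032/232787 ≈ -3.0302e+6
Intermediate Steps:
k = -232787/6 (k = -(824 + 501*463)/6 = -(824 + 231963)/6 = -1/6*232787 = -232787/6 ≈ -38798.)
r = -18580794/232787 (r = 3096799/(-232787/6) = 3096799*(-6/232787) = -18580794/232787 ≈ -79.819)
r - 3030074 = -18580794/232787 - 3030074 = -705380417032/232787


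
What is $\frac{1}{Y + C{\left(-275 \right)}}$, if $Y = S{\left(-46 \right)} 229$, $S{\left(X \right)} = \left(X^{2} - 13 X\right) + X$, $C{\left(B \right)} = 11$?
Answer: $\frac{1}{610983} \approx 1.6367 \cdot 10^{-6}$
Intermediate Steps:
$S{\left(X \right)} = X^{2} - 12 X$
$Y = 610972$ ($Y = - 46 \left(-12 - 46\right) 229 = \left(-46\right) \left(-58\right) 229 = 2668 \cdot 229 = 610972$)
$\frac{1}{Y + C{\left(-275 \right)}} = \frac{1}{610972 + 11} = \frac{1}{610983}$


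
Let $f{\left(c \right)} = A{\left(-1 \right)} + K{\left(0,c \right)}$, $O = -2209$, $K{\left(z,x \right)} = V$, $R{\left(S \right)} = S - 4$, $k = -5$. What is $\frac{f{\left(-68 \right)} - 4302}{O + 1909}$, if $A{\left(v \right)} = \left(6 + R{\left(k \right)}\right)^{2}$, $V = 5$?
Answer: $\frac{1072}{75} \approx 14.293$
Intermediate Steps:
$R{\left(S \right)} = -4 + S$ ($R{\left(S \right)} = S - 4 = -4 + S$)
$K{\left(z,x \right)} = 5$
$A{\left(v \right)} = 9$ ($A{\left(v \right)} = \left(6 - 9\right)^{2} = \left(-3\right)^{2} = 9$)
$f{\left(c \right)} = 14$ ($f{\left(c \right)} = 9 + 5 = 14$)
$\frac{f{\left(-68 \right)} - 4302}{O + 1909} = \frac{14 - 4302}{-2209 + 1909} = - \frac{4288}{-300} = \left(-4288\right) \left(- \frac{1}{300}\right) = \frac{1072}{75}$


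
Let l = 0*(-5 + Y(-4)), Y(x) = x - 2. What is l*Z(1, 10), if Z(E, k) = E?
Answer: 0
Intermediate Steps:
Y(x) = -2 + x
l = 0 (l = 0*(-5 + (-2 - 4)) = 0*(-5 - 6) = 0*(-11) = 0)
l*Z(1, 10) = 0*1 = 0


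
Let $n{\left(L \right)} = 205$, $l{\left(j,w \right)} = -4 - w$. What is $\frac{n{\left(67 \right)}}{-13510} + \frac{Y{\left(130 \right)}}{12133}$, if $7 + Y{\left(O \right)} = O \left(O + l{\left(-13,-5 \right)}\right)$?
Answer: $\frac{45498693}{32783366} \approx 1.3879$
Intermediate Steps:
$Y{\left(O \right)} = -7 + O \left(1 + O\right)$ ($Y{\left(O \right)} = -7 + O \left(O - -1\right) = -7 + O \left(O + \left(-4 + 5\right)\right) = -7 + O \left(O + 1\right) = -7 + O \left(1 + O\right)$)
$\frac{n{\left(67 \right)}}{-13510} + \frac{Y{\left(130 \right)}}{12133} = \frac{205}{-13510} + \frac{-7 + 130 + 130^{2}}{12133} = 205 \left(- \frac{1}{13510}\right) + \left(-7 + 130 + 16900\right) \frac{1}{12133} = - \frac{41}{2702} + 17023 \cdot \frac{1}{12133} = - \frac{41}{2702} + \frac{17023}{12133} = \frac{45498693}{32783366}$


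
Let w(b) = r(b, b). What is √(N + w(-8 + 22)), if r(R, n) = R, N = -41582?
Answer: 4*I*√2598 ≈ 203.88*I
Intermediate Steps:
w(b) = b
√(N + w(-8 + 22)) = √(-41582 + (-8 + 22)) = √(-41582 + 14) = √(-41568) = 4*I*√2598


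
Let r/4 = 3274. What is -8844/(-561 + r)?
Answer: -8844/12535 ≈ -0.70554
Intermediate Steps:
r = 13096 (r = 4*3274 = 13096)
-8844/(-561 + r) = -8844/(-561 + 13096) = -8844/12535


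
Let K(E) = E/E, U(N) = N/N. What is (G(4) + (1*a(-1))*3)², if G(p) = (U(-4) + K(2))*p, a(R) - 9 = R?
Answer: 1024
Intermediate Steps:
a(R) = 9 + R
U(N) = 1
K(E) = 1
G(p) = 2*p (G(p) = (1 + 1)*p = 2*p)
(G(4) + (1*a(-1))*3)² = (2*4 + (1*(9 - 1))*3)² = (8 + (1*8)*3)² = (8 + 8*3)² = (8 + 24)² = 32² = 1024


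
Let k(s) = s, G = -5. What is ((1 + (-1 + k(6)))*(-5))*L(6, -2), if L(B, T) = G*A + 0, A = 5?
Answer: 750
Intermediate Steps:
L(B, T) = -25 (L(B, T) = -5*5 + 0 = -25 + 0 = -25)
((1 + (-1 + k(6)))*(-5))*L(6, -2) = ((1 + (-1 + 6))*(-5))*(-25) = ((1 + 5)*(-5))*(-25) = (6*(-5))*(-25) = -30*(-25) = 750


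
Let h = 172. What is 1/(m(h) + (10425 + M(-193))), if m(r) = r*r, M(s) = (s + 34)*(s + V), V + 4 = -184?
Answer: 1/100588 ≈ 9.9415e-6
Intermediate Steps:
V = -188 (V = -4 - 184 = -188)
M(s) = (-188 + s)*(34 + s) (M(s) = (s + 34)*(s - 188) = (34 + s)*(-188 + s) = (-188 + s)*(34 + s))
m(r) = r**2
1/(m(h) + (10425 + M(-193))) = 1/(172**2 + (10425 + (-6392 + (-193)**2 - 154*(-193)))) = 1/(29584 + (10425 + (-6392 + 37249 + 29722))) = 1/(29584 + (10425 + 60579)) = 1/(29584 + 71004) = 1/100588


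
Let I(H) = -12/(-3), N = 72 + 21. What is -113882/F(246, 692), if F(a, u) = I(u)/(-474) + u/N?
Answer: -139448509/9101 ≈ -15322.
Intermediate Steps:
N = 93
I(H) = 4 (I(H) = -12*(-⅓) = 4)
F(a, u) = -2/237 + u/93 (F(a, u) = 4/(-474) + u/93 = 4*(-1/474) + u*(1/93) = -2/237 + u/93)
-113882/F(246, 692) = -113882/(-2/237 + (1/93)*692) = -113882/(-2/237 + 692/93) = -113882/18202/2449 = -113882*2449/18202 = -139448509/9101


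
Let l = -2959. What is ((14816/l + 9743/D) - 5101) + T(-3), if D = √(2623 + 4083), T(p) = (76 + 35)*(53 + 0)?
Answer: 2299122/2959 + 9743*√6706/6706 ≈ 895.97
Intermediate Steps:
T(p) = 5883 (T(p) = 111*53 = 5883)
D = √6706 ≈ 81.890
((14816/l + 9743/D) - 5101) + T(-3) = ((14816/(-2959) + 9743/(√6706)) - 5101) + 5883 = ((14816*(-1/2959) + 9743*(√6706/6706)) - 5101) + 5883 = ((-14816/2959 + 9743*√6706/6706) - 5101) + 5883 = (-15108675/2959 + 9743*√6706/6706) + 5883 = 2299122/2959 + 9743*√6706/6706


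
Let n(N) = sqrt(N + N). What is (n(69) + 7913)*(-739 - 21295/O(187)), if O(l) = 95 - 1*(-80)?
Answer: -238371212/35 - 30124*sqrt(138)/35 ≈ -6.8207e+6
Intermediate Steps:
O(l) = 175 (O(l) = 95 + 80 = 175)
n(N) = sqrt(2)*sqrt(N) (n(N) = sqrt(2*N) = sqrt(2)*sqrt(N))
(n(69) + 7913)*(-739 - 21295/O(187)) = (sqrt(2)*sqrt(69) + 7913)*(-739 - 21295/175) = (sqrt(138) + 7913)*(-739 - 21295*1/175) = (7913 + sqrt(138))*(-739 - 4259/35) = (7913 + sqrt(138))*(-30124/35) = -238371212/35 - 30124*sqrt(138)/35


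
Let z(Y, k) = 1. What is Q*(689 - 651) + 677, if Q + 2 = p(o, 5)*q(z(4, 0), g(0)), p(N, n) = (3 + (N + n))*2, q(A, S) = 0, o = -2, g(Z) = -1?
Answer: 601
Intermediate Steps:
p(N, n) = 6 + 2*N + 2*n (p(N, n) = (3 + N + n)*2 = 6 + 2*N + 2*n)
Q = -2 (Q = -2 + (6 + 2*(-2) + 2*5)*0 = -2 + (6 - 4 + 10)*0 = -2 + 12*0 = -2 + 0 = -2)
Q*(689 - 651) + 677 = -2*(689 - 651) + 677 = -2*38 + 677 = -76 + 677 = 601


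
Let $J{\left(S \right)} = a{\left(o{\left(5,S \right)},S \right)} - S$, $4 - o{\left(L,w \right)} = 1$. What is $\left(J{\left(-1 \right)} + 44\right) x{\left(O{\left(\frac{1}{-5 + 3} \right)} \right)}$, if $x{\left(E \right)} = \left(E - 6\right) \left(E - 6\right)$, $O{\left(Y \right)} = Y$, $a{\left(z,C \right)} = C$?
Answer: $1859$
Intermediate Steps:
$o{\left(L,w \right)} = 3$ ($o{\left(L,w \right)} = 4 - 1 = 3$)
$J{\left(S \right)} = 0$ ($J{\left(S \right)} = S - S = 0$)
$x{\left(E \right)} = \left(-6 + E\right)^{2}$ ($x{\left(E \right)} = \left(-6 + E\right) \left(-6 + E\right) = \left(-6 + E\right)^{2}$)
$\left(J{\left(-1 \right)} + 44\right) x{\left(O{\left(\frac{1}{-5 + 3} \right)} \right)} = \left(0 + 44\right) \left(-6 + \frac{1}{-5 + 3}\right)^{2} = 44 \left(-6 + \frac{1}{-2}\right)^{2} = 44 \left(-6 - \frac{1}{2}\right)^{2} = 44 \left(- \frac{13}{2}\right)^{2} = 44 \cdot \frac{169}{4} = 1859$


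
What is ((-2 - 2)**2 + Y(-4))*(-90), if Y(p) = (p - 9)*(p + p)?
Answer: -10800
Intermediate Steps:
Y(p) = 2*p*(-9 + p) (Y(p) = (-9 + p)*(2*p) = 2*p*(-9 + p))
((-2 - 2)**2 + Y(-4))*(-90) = ((-2 - 2)**2 + 2*(-4)*(-9 - 4))*(-90) = ((-4)**2 + 2*(-4)*(-13))*(-90) = (16 + 104)*(-90) = 120*(-90) = -10800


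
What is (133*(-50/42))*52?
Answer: -24700/3 ≈ -8233.3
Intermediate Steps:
(133*(-50/42))*52 = (133*(-50*1/42))*52 = (133*(-25/21))*52 = -475/3*52 = -24700/3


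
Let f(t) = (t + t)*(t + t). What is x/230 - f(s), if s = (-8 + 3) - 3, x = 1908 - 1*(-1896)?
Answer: -27538/115 ≈ -239.46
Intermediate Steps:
x = 3804 (x = 1908 + 1896 = 3804)
s = -8 (s = -5 - 3 = -8)
f(t) = 4*t**2 (f(t) = (2*t)*(2*t) = 4*t**2)
x/230 - f(s) = 3804/230 - 4*(-8)**2 = 3804*(1/230) - 4*64 = 1902/115 - 1*256 = 1902/115 - 256 = -27538/115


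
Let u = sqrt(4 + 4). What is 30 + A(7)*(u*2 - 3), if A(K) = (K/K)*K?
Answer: 9 + 28*sqrt(2) ≈ 48.598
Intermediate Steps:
A(K) = K (A(K) = 1*K = K)
u = 2*sqrt(2) (u = sqrt(8) = 2*sqrt(2) ≈ 2.8284)
30 + A(7)*(u*2 - 3) = 30 + 7*((2*sqrt(2))*2 - 3) = 30 + 7*(4*sqrt(2) - 3) = 30 + 7*(-3 + 4*sqrt(2)) = 30 + (-21 + 28*sqrt(2)) = 9 + 28*sqrt(2)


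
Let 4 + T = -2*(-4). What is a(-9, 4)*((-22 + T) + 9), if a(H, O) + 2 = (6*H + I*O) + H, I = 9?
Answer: 261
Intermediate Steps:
a(H, O) = -2 + 7*H + 9*O (a(H, O) = -2 + ((6*H + 9*O) + H) = -2 + (7*H + 9*O) = -2 + 7*H + 9*O)
T = 4 (T = -4 - 2*(-4) = -4 + 8 = 4)
a(-9, 4)*((-22 + T) + 9) = (-2 + 7*(-9) + 9*4)*((-22 + 4) + 9) = (-2 - 63 + 36)*(-18 + 9) = -29*(-9) = 261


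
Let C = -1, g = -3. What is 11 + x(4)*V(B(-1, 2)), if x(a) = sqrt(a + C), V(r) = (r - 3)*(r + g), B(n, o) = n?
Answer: 11 + 16*sqrt(3) ≈ 38.713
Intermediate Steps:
V(r) = (-3 + r)**2 (V(r) = (r - 3)*(r - 3) = (-3 + r)*(-3 + r) = (-3 + r)**2)
x(a) = sqrt(-1 + a) (x(a) = sqrt(a - 1) = sqrt(-1 + a))
11 + x(4)*V(B(-1, 2)) = 11 + sqrt(-1 + 4)*(9 + (-1)**2 - 6*(-1)) = 11 + sqrt(3)*(9 + 1 + 6) = 11 + sqrt(3)*16 = 11 + 16*sqrt(3)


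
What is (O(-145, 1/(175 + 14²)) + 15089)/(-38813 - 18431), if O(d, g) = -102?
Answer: -14987/57244 ≈ -0.26181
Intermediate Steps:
(O(-145, 1/(175 + 14²)) + 15089)/(-38813 - 18431) = (-102 + 15089)/(-38813 - 18431) = 14987/(-57244) = 14987*(-1/57244) = -14987/57244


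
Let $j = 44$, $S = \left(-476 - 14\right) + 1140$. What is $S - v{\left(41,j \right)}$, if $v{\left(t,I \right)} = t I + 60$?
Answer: $-1214$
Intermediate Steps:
$S = 650$ ($S = -490 + 1140 = 650$)
$v{\left(t,I \right)} = 60 + I t$ ($v{\left(t,I \right)} = I t + 60 = 60 + I t$)
$S - v{\left(41,j \right)} = 650 - \left(60 + 44 \cdot 41\right) = 650 - \left(60 + 1804\right) = 650 - 1864 = -1214$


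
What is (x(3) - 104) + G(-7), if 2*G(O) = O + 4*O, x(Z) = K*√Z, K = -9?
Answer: -243/2 - 9*√3 ≈ -137.09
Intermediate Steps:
x(Z) = -9*√Z
G(O) = 5*O/2 (G(O) = (O + 4*O)/2 = (5*O)/2 = 5*O/2)
(x(3) - 104) + G(-7) = (-9*√3 - 104) + (5/2)*(-7) = (-104 - 9*√3) - 35/2 = -243/2 - 9*√3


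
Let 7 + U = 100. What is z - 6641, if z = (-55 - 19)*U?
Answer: -13523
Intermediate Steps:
U = 93 (U = -7 + 100 = 93)
z = -6882 (z = (-55 - 19)*93 = -74*93 = -6882)
z - 6641 = -6882 - 6641 = -13523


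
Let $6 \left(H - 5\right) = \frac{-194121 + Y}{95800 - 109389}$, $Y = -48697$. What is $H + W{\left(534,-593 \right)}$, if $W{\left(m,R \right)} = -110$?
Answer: $- \frac{4159126}{40767} \approx -102.02$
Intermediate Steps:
$H = \frac{325244}{40767}$ ($H = 5 + \frac{\left(-194121 - 48697\right) \frac{1}{95800 - 109389}}{6} = 5 + \frac{\left(-242818\right) \frac{1}{-13589}}{6} = 5 + \frac{\left(-242818\right) \left(- \frac{1}{13589}\right)}{6} = 5 + \frac{1}{6} \cdot \frac{242818}{13589} = 5 + \frac{121409}{40767} = \frac{325244}{40767} \approx 7.9781$)
$H + W{\left(534,-593 \right)} = \frac{325244}{40767} - 110 = - \frac{4159126}{40767}$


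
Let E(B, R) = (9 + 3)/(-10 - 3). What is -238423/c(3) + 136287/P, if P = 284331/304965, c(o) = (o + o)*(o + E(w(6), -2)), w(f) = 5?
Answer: 1950628090847/15353874 ≈ 1.2704e+5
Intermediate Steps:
E(B, R) = -12/13 (E(B, R) = 12/(-13) = 12*(-1/13) = -12/13)
c(o) = 2*o*(-12/13 + o) (c(o) = (o + o)*(o - 12/13) = (2*o)*(-12/13 + o) = 2*o*(-12/13 + o))
P = 94777/101655 (P = 284331*(1/304965) = 94777/101655 ≈ 0.93234)
-238423/c(3) + 136287/P = -238423*13/(6*(-12 + 13*3)) + 136287/(94777/101655) = -238423*13/(6*(-12 + 39)) + 136287*(101655/94777) = -238423/((2/13)*3*27) + 13854254985/94777 = -238423/162/13 + 13854254985/94777 = -238423*13/162 + 13854254985/94777 = -3099499/162 + 13854254985/94777 = 1950628090847/15353874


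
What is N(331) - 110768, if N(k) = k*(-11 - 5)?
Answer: -116064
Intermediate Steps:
N(k) = -16*k (N(k) = k*(-16) = -16*k)
N(331) - 110768 = -16*331 - 110768 = -5296 - 110768 = -116064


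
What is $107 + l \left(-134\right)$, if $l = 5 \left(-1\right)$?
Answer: $777$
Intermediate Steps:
$l = -5$
$107 + l \left(-134\right) = 107 - -670 = 107 + 670 = 777$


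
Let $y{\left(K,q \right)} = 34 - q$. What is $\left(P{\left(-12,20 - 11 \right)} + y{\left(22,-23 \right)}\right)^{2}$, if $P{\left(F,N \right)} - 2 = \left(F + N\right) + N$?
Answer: $4225$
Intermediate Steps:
$P{\left(F,N \right)} = 2 + F + 2 N$ ($P{\left(F,N \right)} = 2 + \left(\left(F + N\right) + N\right) = 2 + \left(F + 2 N\right) = 2 + F + 2 N$)
$\left(P{\left(-12,20 - 11 \right)} + y{\left(22,-23 \right)}\right)^{2} = \left(\left(2 - 12 + 2 \left(20 - 11\right)\right) + \left(34 - -23\right)\right)^{2} = \left(\left(2 - 12 + 2 \left(20 - 11\right)\right) + \left(34 + 23\right)\right)^{2} = \left(\left(2 - 12 + 2 \cdot 9\right) + 57\right)^{2} = \left(\left(2 - 12 + 18\right) + 57\right)^{2} = \left(8 + 57\right)^{2} = 65^{2} = 4225$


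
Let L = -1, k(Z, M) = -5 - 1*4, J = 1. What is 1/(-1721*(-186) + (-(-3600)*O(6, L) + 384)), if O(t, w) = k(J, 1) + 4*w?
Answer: 1/273690 ≈ 3.6538e-6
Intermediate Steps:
k(Z, M) = -9 (k(Z, M) = -5 - 4 = -9)
O(t, w) = -9 + 4*w
1/(-1721*(-186) + (-(-3600)*O(6, L) + 384)) = 1/(-1721*(-186) + (-(-3600)*(-9 + 4*(-1)) + 384)) = 1/(320106 + (-(-3600)*(-9 - 4) + 384)) = 1/(320106 + (-(-3600)*(-13) + 384)) = 1/(320106 + (-225*208 + 384)) = 1/(320106 + (-46800 + 384)) = 1/(320106 - 46416) = 1/273690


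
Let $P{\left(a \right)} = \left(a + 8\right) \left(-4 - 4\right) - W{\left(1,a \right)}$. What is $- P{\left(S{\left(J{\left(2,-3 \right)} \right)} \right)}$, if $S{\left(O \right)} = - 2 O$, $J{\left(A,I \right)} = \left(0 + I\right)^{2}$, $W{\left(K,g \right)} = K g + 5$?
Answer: $-93$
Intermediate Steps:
$W{\left(K,g \right)} = 5 + K g$
$J{\left(A,I \right)} = I^{2}$
$P{\left(a \right)} = -69 - 9 a$ ($P{\left(a \right)} = \left(a + 8\right) \left(-4 - 4\right) - \left(5 + 1 a\right) = \left(8 + a\right) \left(-8\right) - \left(5 + a\right) = \left(-64 - 8 a\right) - \left(5 + a\right) = -69 - 9 a$)
$- P{\left(S{\left(J{\left(2,-3 \right)} \right)} \right)} = - (-69 - 9 \left(- 2 \left(-3\right)^{2}\right)) = - (-69 - 9 \left(\left(-2\right) 9\right)) = - (-69 - -162) = - (-69 + 162) = \left(-1\right) 93 = -93$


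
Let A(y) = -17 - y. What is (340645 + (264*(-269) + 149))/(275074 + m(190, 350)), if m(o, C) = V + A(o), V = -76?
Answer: 89926/91597 ≈ 0.98176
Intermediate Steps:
m(o, C) = -93 - o (m(o, C) = -76 + (-17 - o) = -93 - o)
(340645 + (264*(-269) + 149))/(275074 + m(190, 350)) = (340645 + (264*(-269) + 149))/(275074 + (-93 - 1*190)) = (340645 + (-71016 + 149))/(275074 + (-93 - 190)) = (340645 - 70867)/(275074 - 283) = 269778/274791 = 269778*(1/274791) = 89926/91597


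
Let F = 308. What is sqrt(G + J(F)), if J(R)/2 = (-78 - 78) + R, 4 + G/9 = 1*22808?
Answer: 2*sqrt(51385) ≈ 453.37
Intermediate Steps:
G = 205236 (G = -36 + 9*(1*22808) = -36 + 9*22808 = -36 + 205272 = 205236)
J(R) = -312 + 2*R (J(R) = 2*((-78 - 78) + R) = 2*(-156 + R) = -312 + 2*R)
sqrt(G + J(F)) = sqrt(205236 + (-312 + 2*308)) = sqrt(205236 + (-312 + 616)) = sqrt(205236 + 304) = sqrt(205540) = 2*sqrt(51385)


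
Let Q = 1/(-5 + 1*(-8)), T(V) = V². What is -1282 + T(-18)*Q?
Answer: -16990/13 ≈ -1306.9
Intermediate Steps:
Q = -1/13 (Q = 1/(-5 - 8) = 1/(-13) = -1/13 ≈ -0.076923)
-1282 + T(-18)*Q = -1282 + (-18)²*(-1/13) = -1282 + 324*(-1/13) = -1282 - 324/13 = -16990/13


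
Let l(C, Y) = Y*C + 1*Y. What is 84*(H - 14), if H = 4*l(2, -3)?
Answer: -4200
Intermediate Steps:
l(C, Y) = Y + C*Y (l(C, Y) = C*Y + Y = Y + C*Y)
H = -36 (H = 4*(-3*(1 + 2)) = 4*(-3*3) = 4*(-9) = -36)
84*(H - 14) = 84*(-36 - 14) = 84*(-50) = -4200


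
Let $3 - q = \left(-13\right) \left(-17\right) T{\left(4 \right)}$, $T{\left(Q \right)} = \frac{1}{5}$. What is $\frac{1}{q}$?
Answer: $- \frac{5}{206} \approx -0.024272$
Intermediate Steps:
$T{\left(Q \right)} = \frac{1}{5}$
$q = - \frac{206}{5}$ ($q = 3 - \left(-13\right) \left(-17\right) \frac{1}{5} = 3 - 221 \cdot \frac{1}{5} = 3 - \frac{221}{5} = - \frac{206}{5} \approx -41.2$)
$\frac{1}{q} = \frac{1}{- \frac{206}{5}} = - \frac{5}{206}$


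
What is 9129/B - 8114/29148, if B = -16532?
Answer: -100058185/120468684 ≈ -0.83057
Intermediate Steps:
9129/B - 8114/29148 = 9129/(-16532) - 8114/29148 = 9129*(-1/16532) - 8114*1/29148 = -9129/16532 - 4057/14574 = -100058185/120468684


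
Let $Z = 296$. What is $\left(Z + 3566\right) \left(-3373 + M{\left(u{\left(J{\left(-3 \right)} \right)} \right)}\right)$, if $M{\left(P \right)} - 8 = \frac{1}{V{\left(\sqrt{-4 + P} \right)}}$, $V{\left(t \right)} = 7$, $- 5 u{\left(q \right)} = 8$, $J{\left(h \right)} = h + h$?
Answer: $- \frac{90965548}{7} \approx -1.2995 \cdot 10^{7}$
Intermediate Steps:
$J{\left(h \right)} = 2 h$
$u{\left(q \right)} = - \frac{8}{5}$ ($u{\left(q \right)} = \left(- \frac{1}{5}\right) 8 = - \frac{8}{5}$)
$M{\left(P \right)} = \frac{57}{7}$ ($M{\left(P \right)} = 8 + \frac{1}{7} = \frac{57}{7}$)
$\left(Z + 3566\right) \left(-3373 + M{\left(u{\left(J{\left(-3 \right)} \right)} \right)}\right) = \left(296 + 3566\right) \left(-3373 + \frac{57}{7}\right) = 3862 \left(- \frac{23554}{7}\right) = - \frac{90965548}{7}$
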